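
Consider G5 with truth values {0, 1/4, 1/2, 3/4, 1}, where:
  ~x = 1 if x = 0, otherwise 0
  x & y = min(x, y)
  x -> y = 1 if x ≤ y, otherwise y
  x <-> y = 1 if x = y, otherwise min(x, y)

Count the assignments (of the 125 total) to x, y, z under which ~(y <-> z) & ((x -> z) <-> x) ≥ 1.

value 1: 1 assignment (counts)
value 3/4: 3 assignments
value 1/2: 5 assignments
value 1/4: 7 assignments
value 0: 109 assignments
So 1 of the 125 assignments meets the threshold.

1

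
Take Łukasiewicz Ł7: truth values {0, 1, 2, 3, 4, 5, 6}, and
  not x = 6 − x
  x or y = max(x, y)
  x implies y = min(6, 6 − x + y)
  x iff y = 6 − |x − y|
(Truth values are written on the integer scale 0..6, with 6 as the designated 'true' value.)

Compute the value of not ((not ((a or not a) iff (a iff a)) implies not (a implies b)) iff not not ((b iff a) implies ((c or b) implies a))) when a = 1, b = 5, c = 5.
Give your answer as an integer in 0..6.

1

not a = not 1 = 5
a or not a = 1 or 5 = 5
a iff a = 1 iff 1 = 6
(a or not a) iff (a iff a) = 5 iff 6 = 5
not ((a or not a) iff (a iff a)) = not 5 = 1
a implies b = 1 implies 5 = 6
not (a implies b) = not 6 = 0
not ((a or not a) iff (a iff a)) implies not (a implies b) = 1 implies 0 = 5
b iff a = 5 iff 1 = 2
c or b = 5 or 5 = 5
(c or b) implies a = 5 implies 1 = 2
(b iff a) implies ((c or b) implies a) = 2 implies 2 = 6
not ((b iff a) implies ((c or b) implies a)) = not 6 = 0
not not ((b iff a) implies ((c or b) implies a)) = not 0 = 6
(not ((a or not a) iff (a iff a)) implies not (a implies b)) iff not not ((b iff a) implies ((c or b) implies a)) = 5 iff 6 = 5
not ((not ((a or not a) iff (a iff a)) implies not (a implies b)) iff not not ((b iff a) implies ((c or b) implies a))) = not 5 = 1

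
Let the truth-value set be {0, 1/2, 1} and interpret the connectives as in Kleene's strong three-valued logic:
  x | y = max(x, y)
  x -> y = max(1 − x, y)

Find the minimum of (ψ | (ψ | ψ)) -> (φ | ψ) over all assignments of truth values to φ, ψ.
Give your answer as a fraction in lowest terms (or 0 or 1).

Take φ = 0, ψ = 1/2:
ψ | ψ = 1/2 | 1/2 = 1/2
ψ | (ψ | ψ) = 1/2 | 1/2 = 1/2
φ | ψ = 0 | 1/2 = 1/2
(ψ | (ψ | ψ)) -> (φ | ψ) = 1/2 -> 1/2 = 1/2
No assignment yields a value below 1/2, so this is the minimum.

1/2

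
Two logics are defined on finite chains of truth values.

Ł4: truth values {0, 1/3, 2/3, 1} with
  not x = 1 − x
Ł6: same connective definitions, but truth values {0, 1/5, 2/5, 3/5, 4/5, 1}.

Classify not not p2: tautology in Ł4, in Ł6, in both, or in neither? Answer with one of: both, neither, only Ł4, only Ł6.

neither

In Ł4: at p2 = 0 the value is 0 — not a tautology.
In Ł6: at p2 = 0 the value is 0 — not a tautology.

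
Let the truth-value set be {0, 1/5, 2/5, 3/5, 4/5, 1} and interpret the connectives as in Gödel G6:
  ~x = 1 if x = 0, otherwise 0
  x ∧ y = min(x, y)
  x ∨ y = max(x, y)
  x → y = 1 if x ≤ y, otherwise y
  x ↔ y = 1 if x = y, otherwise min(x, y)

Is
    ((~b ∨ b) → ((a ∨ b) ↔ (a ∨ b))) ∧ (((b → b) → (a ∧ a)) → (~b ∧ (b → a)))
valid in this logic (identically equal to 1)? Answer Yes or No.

Counterexample: take a = 1/5, b = 1/5.
~b = ~1/5 = 0
~b ∨ b = 0 ∨ 1/5 = 1/5
a ∨ b = 1/5 ∨ 1/5 = 1/5
a ∨ b = 1/5 ∨ 1/5 = 1/5
(a ∨ b) ↔ (a ∨ b) = 1/5 ↔ 1/5 = 1
(~b ∨ b) → ((a ∨ b) ↔ (a ∨ b)) = 1/5 → 1 = 1
b → b = 1/5 → 1/5 = 1
a ∧ a = 1/5 ∧ 1/5 = 1/5
(b → b) → (a ∧ a) = 1 → 1/5 = 1/5
~b = ~1/5 = 0
b → a = 1/5 → 1/5 = 1
~b ∧ (b → a) = 0 ∧ 1 = 0
((b → b) → (a ∧ a)) → (~b ∧ (b → a)) = 1/5 → 0 = 0
((~b ∨ b) → ((a ∨ b) ↔ (a ∨ b))) ∧ (((b → b) → (a ∧ a)) → (~b ∧ (b → a))) = 1 ∧ 0 = 0
This gives 0 ≠ 1.

No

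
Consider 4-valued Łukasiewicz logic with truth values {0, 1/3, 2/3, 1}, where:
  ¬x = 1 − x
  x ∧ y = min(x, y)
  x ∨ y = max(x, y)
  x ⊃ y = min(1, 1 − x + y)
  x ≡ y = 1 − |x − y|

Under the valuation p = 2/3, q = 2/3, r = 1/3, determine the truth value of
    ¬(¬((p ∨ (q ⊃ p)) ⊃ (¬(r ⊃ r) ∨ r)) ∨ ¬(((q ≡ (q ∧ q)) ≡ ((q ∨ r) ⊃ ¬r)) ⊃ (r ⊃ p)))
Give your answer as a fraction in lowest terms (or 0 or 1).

q ⊃ p = 2/3 ⊃ 2/3 = 1
p ∨ (q ⊃ p) = 2/3 ∨ 1 = 1
r ⊃ r = 1/3 ⊃ 1/3 = 1
¬(r ⊃ r) = ¬1 = 0
¬(r ⊃ r) ∨ r = 0 ∨ 1/3 = 1/3
(p ∨ (q ⊃ p)) ⊃ (¬(r ⊃ r) ∨ r) = 1 ⊃ 1/3 = 1/3
¬((p ∨ (q ⊃ p)) ⊃ (¬(r ⊃ r) ∨ r)) = ¬1/3 = 2/3
q ∧ q = 2/3 ∧ 2/3 = 2/3
q ≡ (q ∧ q) = 2/3 ≡ 2/3 = 1
q ∨ r = 2/3 ∨ 1/3 = 2/3
¬r = ¬1/3 = 2/3
(q ∨ r) ⊃ ¬r = 2/3 ⊃ 2/3 = 1
(q ≡ (q ∧ q)) ≡ ((q ∨ r) ⊃ ¬r) = 1 ≡ 1 = 1
r ⊃ p = 1/3 ⊃ 2/3 = 1
((q ≡ (q ∧ q)) ≡ ((q ∨ r) ⊃ ¬r)) ⊃ (r ⊃ p) = 1 ⊃ 1 = 1
¬(((q ≡ (q ∧ q)) ≡ ((q ∨ r) ⊃ ¬r)) ⊃ (r ⊃ p)) = ¬1 = 0
¬((p ∨ (q ⊃ p)) ⊃ (¬(r ⊃ r) ∨ r)) ∨ ¬(((q ≡ (q ∧ q)) ≡ ((q ∨ r) ⊃ ¬r)) ⊃ (r ⊃ p)) = 2/3 ∨ 0 = 2/3
¬(¬((p ∨ (q ⊃ p)) ⊃ (¬(r ⊃ r) ∨ r)) ∨ ¬(((q ≡ (q ∧ q)) ≡ ((q ∨ r) ⊃ ¬r)) ⊃ (r ⊃ p))) = ¬2/3 = 1/3

1/3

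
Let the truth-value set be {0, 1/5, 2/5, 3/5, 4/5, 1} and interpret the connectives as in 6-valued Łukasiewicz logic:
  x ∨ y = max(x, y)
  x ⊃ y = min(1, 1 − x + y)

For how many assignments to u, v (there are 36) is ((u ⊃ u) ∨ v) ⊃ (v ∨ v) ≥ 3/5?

value 1: 6 assignments (counts)
value 4/5: 6 assignments (counts)
value 3/5: 6 assignments (counts)
value 2/5: 6 assignments
value 1/5: 6 assignments
value 0: 6 assignments
So 18 of the 36 assignments meet the threshold.

18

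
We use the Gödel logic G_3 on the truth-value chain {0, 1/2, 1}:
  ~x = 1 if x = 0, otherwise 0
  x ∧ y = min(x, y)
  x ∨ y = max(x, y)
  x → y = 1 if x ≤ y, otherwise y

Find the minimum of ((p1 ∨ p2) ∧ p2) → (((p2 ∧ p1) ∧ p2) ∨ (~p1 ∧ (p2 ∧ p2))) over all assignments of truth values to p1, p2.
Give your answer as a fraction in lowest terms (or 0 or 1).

Take p1 = 1/2, p2 = 1:
p1 ∨ p2 = 1/2 ∨ 1 = 1
(p1 ∨ p2) ∧ p2 = 1 ∧ 1 = 1
p2 ∧ p1 = 1 ∧ 1/2 = 1/2
(p2 ∧ p1) ∧ p2 = 1/2 ∧ 1 = 1/2
~p1 = ~1/2 = 0
p2 ∧ p2 = 1 ∧ 1 = 1
~p1 ∧ (p2 ∧ p2) = 0 ∧ 1 = 0
((p2 ∧ p1) ∧ p2) ∨ (~p1 ∧ (p2 ∧ p2)) = 1/2 ∨ 0 = 1/2
((p1 ∨ p2) ∧ p2) → (((p2 ∧ p1) ∧ p2) ∨ (~p1 ∧ (p2 ∧ p2))) = 1 → 1/2 = 1/2
No assignment yields a value below 1/2, so this is the minimum.

1/2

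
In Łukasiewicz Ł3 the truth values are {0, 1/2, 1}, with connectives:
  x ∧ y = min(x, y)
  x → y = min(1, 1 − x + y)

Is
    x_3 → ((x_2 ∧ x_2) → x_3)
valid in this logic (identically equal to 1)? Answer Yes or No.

x_2 = 0, x_3 = 0 ↦ 1
x_2 = 0, x_3 = 1/2 ↦ 1
x_2 = 0, x_3 = 1 ↦ 1
x_2 = 1/2, x_3 = 0 ↦ 1
x_2 = 1/2, x_3 = 1/2 ↦ 1
x_2 = 1/2, x_3 = 1 ↦ 1
x_2 = 1, x_3 = 0 ↦ 1
x_2 = 1, x_3 = 1/2 ↦ 1
x_2 = 1, x_3 = 1 ↦ 1
Every assignment gives a value ≥ 1.

Yes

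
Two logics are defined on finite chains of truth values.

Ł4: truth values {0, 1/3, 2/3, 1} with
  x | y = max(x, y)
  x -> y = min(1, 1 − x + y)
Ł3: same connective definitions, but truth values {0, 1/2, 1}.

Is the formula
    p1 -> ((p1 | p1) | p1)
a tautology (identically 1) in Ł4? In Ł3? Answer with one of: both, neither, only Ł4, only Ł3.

both

In Ł4: every assignment gives 1 — tautology.
In Ł3: every assignment gives 1 — tautology.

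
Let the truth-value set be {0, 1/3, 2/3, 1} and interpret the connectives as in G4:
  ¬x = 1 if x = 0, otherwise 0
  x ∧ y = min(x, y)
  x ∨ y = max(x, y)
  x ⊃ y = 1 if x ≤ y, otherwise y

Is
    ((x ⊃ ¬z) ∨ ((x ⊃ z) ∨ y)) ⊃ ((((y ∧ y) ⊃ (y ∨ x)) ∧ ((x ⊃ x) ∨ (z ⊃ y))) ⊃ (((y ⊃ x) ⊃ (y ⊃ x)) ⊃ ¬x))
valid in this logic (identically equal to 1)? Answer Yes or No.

No

Counterexample: take x = 1/3, y = 0, z = 0.
¬z = ¬0 = 1
x ⊃ ¬z = 1/3 ⊃ 1 = 1
x ⊃ z = 1/3 ⊃ 0 = 0
(x ⊃ z) ∨ y = 0 ∨ 0 = 0
(x ⊃ ¬z) ∨ ((x ⊃ z) ∨ y) = 1 ∨ 0 = 1
y ∧ y = 0 ∧ 0 = 0
y ∨ x = 0 ∨ 1/3 = 1/3
(y ∧ y) ⊃ (y ∨ x) = 0 ⊃ 1/3 = 1
x ⊃ x = 1/3 ⊃ 1/3 = 1
z ⊃ y = 0 ⊃ 0 = 1
(x ⊃ x) ∨ (z ⊃ y) = 1 ∨ 1 = 1
((y ∧ y) ⊃ (y ∨ x)) ∧ ((x ⊃ x) ∨ (z ⊃ y)) = 1 ∧ 1 = 1
y ⊃ x = 0 ⊃ 1/3 = 1
y ⊃ x = 0 ⊃ 1/3 = 1
(y ⊃ x) ⊃ (y ⊃ x) = 1 ⊃ 1 = 1
¬x = ¬1/3 = 0
((y ⊃ x) ⊃ (y ⊃ x)) ⊃ ¬x = 1 ⊃ 0 = 0
(((y ∧ y) ⊃ (y ∨ x)) ∧ ((x ⊃ x) ∨ (z ⊃ y))) ⊃ (((y ⊃ x) ⊃ (y ⊃ x)) ⊃ ¬x) = 1 ⊃ 0 = 0
((x ⊃ ¬z) ∨ ((x ⊃ z) ∨ y)) ⊃ ((((y ∧ y) ⊃ (y ∨ x)) ∧ ((x ⊃ x) ∨ (z ⊃ y))) ⊃ (((y ⊃ x) ⊃ (y ⊃ x)) ⊃ ¬x)) = 1 ⊃ 0 = 0
This gives 0 ≠ 1.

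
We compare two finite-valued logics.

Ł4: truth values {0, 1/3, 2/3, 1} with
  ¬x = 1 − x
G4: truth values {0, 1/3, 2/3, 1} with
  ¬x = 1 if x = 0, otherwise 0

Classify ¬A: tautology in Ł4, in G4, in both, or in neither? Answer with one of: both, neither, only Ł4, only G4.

In Ł4: at A = 1/3 the value is 2/3 — not a tautology.
In G4: at A = 1/3 the value is 0 — not a tautology.

neither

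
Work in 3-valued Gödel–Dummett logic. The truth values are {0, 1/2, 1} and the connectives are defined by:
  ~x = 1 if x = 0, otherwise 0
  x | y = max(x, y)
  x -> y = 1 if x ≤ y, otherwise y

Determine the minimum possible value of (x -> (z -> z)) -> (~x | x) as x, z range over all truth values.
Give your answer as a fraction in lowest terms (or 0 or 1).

Take x = 1/2, z = 0:
z -> z = 0 -> 0 = 1
x -> (z -> z) = 1/2 -> 1 = 1
~x = ~1/2 = 0
~x | x = 0 | 1/2 = 1/2
(x -> (z -> z)) -> (~x | x) = 1 -> 1/2 = 1/2
No assignment yields a value below 1/2, so this is the minimum.

1/2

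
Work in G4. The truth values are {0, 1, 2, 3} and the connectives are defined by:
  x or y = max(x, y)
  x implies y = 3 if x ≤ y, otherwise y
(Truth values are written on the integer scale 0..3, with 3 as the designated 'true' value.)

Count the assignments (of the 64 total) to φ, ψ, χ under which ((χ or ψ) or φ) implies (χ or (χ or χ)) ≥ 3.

value 3: 30 assignments (counts)
value 2: 7 assignments
value 1: 12 assignments
value 0: 15 assignments
So 30 of the 64 assignments meet the threshold.

30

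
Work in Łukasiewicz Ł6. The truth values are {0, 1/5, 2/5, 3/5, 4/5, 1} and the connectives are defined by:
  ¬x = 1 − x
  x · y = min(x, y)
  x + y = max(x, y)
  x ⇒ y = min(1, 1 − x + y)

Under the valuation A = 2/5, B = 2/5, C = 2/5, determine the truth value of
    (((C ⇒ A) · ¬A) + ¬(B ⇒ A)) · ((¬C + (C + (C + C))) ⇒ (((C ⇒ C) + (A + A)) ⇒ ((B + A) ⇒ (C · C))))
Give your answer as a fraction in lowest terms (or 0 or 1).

3/5

C ⇒ A = 2/5 ⇒ 2/5 = 1
¬A = ¬2/5 = 3/5
(C ⇒ A) · ¬A = 1 · 3/5 = 3/5
B ⇒ A = 2/5 ⇒ 2/5 = 1
¬(B ⇒ A) = ¬1 = 0
((C ⇒ A) · ¬A) + ¬(B ⇒ A) = 3/5 + 0 = 3/5
¬C = ¬2/5 = 3/5
C + C = 2/5 + 2/5 = 2/5
C + (C + C) = 2/5 + 2/5 = 2/5
¬C + (C + (C + C)) = 3/5 + 2/5 = 3/5
C ⇒ C = 2/5 ⇒ 2/5 = 1
A + A = 2/5 + 2/5 = 2/5
(C ⇒ C) + (A + A) = 1 + 2/5 = 1
B + A = 2/5 + 2/5 = 2/5
C · C = 2/5 · 2/5 = 2/5
(B + A) ⇒ (C · C) = 2/5 ⇒ 2/5 = 1
((C ⇒ C) + (A + A)) ⇒ ((B + A) ⇒ (C · C)) = 1 ⇒ 1 = 1
(¬C + (C + (C + C))) ⇒ (((C ⇒ C) + (A + A)) ⇒ ((B + A) ⇒ (C · C))) = 3/5 ⇒ 1 = 1
(((C ⇒ A) · ¬A) + ¬(B ⇒ A)) · ((¬C + (C + (C + C))) ⇒ (((C ⇒ C) + (A + A)) ⇒ ((B + A) ⇒ (C · C)))) = 3/5 · 1 = 3/5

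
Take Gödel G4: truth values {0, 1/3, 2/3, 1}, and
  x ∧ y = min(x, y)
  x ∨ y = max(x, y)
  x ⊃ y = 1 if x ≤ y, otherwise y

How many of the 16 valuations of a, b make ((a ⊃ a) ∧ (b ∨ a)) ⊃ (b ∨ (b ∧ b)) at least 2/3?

a = 0, b = 0 ↦ 1  ≥
a = 0, b = 1/3 ↦ 1  ≥
a = 0, b = 2/3 ↦ 1  ≥
a = 0, b = 1 ↦ 1  ≥
a = 1/3, b = 0 ↦ 0  <
a = 1/3, b = 1/3 ↦ 1  ≥
a = 1/3, b = 2/3 ↦ 1  ≥
a = 1/3, b = 1 ↦ 1  ≥
a = 2/3, b = 0 ↦ 0  <
a = 2/3, b = 1/3 ↦ 1/3  <
a = 2/3, b = 2/3 ↦ 1  ≥
a = 2/3, b = 1 ↦ 1  ≥
a = 1, b = 0 ↦ 0  <
a = 1, b = 1/3 ↦ 1/3  <
a = 1, b = 2/3 ↦ 2/3  ≥
a = 1, b = 1 ↦ 1  ≥
So 11 of the 16 assignments meet the threshold.

11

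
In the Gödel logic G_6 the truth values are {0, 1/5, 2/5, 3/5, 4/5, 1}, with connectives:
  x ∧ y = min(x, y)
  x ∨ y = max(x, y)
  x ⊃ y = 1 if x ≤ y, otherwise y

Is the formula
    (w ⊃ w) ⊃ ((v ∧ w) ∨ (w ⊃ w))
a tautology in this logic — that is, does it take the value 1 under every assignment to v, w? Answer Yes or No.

At v = 0, w = 4/5, for instance:
w ⊃ w = 4/5 ⊃ 4/5 = 1
v ∧ w = 0 ∧ 4/5 = 0
(v ∧ w) ∨ (w ⊃ w) = 0 ∨ 1 = 1
(w ⊃ w) ⊃ ((v ∧ w) ∨ (w ⊃ w)) = 1 ⊃ 1 = 1
and checking the remaining 35 assignments likewise gives ≥ 1 in every case.

Yes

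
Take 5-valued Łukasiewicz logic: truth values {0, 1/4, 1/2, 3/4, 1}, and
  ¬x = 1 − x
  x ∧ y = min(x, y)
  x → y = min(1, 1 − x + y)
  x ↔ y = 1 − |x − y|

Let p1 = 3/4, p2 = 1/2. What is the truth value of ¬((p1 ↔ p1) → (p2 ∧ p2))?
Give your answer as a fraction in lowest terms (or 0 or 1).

p1 ↔ p1 = 3/4 ↔ 3/4 = 1
p2 ∧ p2 = 1/2 ∧ 1/2 = 1/2
(p1 ↔ p1) → (p2 ∧ p2) = 1 → 1/2 = 1/2
¬((p1 ↔ p1) → (p2 ∧ p2)) = ¬1/2 = 1/2

1/2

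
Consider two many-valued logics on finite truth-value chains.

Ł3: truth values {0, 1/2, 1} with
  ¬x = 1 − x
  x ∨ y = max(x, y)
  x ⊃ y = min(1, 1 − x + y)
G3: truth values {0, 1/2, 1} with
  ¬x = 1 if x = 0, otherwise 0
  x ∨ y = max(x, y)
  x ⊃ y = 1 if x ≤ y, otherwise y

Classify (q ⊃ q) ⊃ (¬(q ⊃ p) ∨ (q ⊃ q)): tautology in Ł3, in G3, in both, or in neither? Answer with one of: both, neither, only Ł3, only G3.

both

In Ł3: every assignment gives 1 — tautology.
In G3: every assignment gives 1 — tautology.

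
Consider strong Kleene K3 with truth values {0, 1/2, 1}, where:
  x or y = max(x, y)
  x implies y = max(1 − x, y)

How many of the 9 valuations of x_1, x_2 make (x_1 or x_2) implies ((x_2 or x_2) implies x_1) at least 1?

5

x_1 = 0, x_2 = 0 ↦ 1  ≥
x_1 = 0, x_2 = 1/2 ↦ 1/2  <
x_1 = 0, x_2 = 1 ↦ 0  <
x_1 = 1/2, x_2 = 0 ↦ 1  ≥
x_1 = 1/2, x_2 = 1/2 ↦ 1/2  <
x_1 = 1/2, x_2 = 1 ↦ 1/2  <
x_1 = 1, x_2 = 0 ↦ 1  ≥
x_1 = 1, x_2 = 1/2 ↦ 1  ≥
x_1 = 1, x_2 = 1 ↦ 1  ≥
So 5 of the 9 assignments meet the threshold.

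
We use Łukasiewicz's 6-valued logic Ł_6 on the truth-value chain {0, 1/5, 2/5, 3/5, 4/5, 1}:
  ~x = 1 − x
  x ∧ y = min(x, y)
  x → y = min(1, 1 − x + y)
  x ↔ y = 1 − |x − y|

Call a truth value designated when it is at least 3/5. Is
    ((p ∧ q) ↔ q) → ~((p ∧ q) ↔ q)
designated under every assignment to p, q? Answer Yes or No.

Counterexample: take p = 0, q = 0.
p ∧ q = 0 ∧ 0 = 0
(p ∧ q) ↔ q = 0 ↔ 0 = 1
p ∧ q = 0 ∧ 0 = 0
(p ∧ q) ↔ q = 0 ↔ 0 = 1
~((p ∧ q) ↔ q) = ~1 = 0
((p ∧ q) ↔ q) → ~((p ∧ q) ↔ q) = 1 → 0 = 0
This gives 0, which is below 3/5.

No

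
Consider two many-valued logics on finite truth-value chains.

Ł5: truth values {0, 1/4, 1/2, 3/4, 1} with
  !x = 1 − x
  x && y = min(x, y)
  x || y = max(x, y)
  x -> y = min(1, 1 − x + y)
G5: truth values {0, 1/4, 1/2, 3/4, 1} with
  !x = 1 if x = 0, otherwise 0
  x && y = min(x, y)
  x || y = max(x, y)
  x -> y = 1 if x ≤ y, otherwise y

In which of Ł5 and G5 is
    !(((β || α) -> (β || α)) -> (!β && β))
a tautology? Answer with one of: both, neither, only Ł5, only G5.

only G5

In Ł5: at α = 0, β = 1/4 the value is 3/4 — not a tautology.
In G5: every assignment gives 1 — tautology.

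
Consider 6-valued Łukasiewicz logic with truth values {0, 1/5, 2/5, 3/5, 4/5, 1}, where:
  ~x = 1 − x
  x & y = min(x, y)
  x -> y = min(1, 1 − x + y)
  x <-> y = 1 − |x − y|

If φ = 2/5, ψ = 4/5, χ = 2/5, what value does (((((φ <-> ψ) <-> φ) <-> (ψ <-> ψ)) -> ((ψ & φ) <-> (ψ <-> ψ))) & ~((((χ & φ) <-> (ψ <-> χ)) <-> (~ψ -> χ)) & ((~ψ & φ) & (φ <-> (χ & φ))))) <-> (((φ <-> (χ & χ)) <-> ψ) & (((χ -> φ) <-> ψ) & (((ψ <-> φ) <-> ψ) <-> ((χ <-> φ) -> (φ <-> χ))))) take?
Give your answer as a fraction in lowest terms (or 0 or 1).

φ <-> ψ = 2/5 <-> 4/5 = 3/5
(φ <-> ψ) <-> φ = 3/5 <-> 2/5 = 4/5
ψ <-> ψ = 4/5 <-> 4/5 = 1
((φ <-> ψ) <-> φ) <-> (ψ <-> ψ) = 4/5 <-> 1 = 4/5
ψ & φ = 4/5 & 2/5 = 2/5
ψ <-> ψ = 4/5 <-> 4/5 = 1
(ψ & φ) <-> (ψ <-> ψ) = 2/5 <-> 1 = 2/5
(((φ <-> ψ) <-> φ) <-> (ψ <-> ψ)) -> ((ψ & φ) <-> (ψ <-> ψ)) = 4/5 -> 2/5 = 3/5
χ & φ = 2/5 & 2/5 = 2/5
ψ <-> χ = 4/5 <-> 2/5 = 3/5
(χ & φ) <-> (ψ <-> χ) = 2/5 <-> 3/5 = 4/5
~ψ = ~4/5 = 1/5
~ψ -> χ = 1/5 -> 2/5 = 1
((χ & φ) <-> (ψ <-> χ)) <-> (~ψ -> χ) = 4/5 <-> 1 = 4/5
~ψ = ~4/5 = 1/5
~ψ & φ = 1/5 & 2/5 = 1/5
χ & φ = 2/5 & 2/5 = 2/5
φ <-> (χ & φ) = 2/5 <-> 2/5 = 1
(~ψ & φ) & (φ <-> (χ & φ)) = 1/5 & 1 = 1/5
(((χ & φ) <-> (ψ <-> χ)) <-> (~ψ -> χ)) & ((~ψ & φ) & (φ <-> (χ & φ))) = 4/5 & 1/5 = 1/5
~((((χ & φ) <-> (ψ <-> χ)) <-> (~ψ -> χ)) & ((~ψ & φ) & (φ <-> (χ & φ)))) = ~1/5 = 4/5
((((φ <-> ψ) <-> φ) <-> (ψ <-> ψ)) -> ((ψ & φ) <-> (ψ <-> ψ))) & ~((((χ & φ) <-> (ψ <-> χ)) <-> (~ψ -> χ)) & ((~ψ & φ) & (φ <-> (χ & φ)))) = 3/5 & 4/5 = 3/5
χ & χ = 2/5 & 2/5 = 2/5
φ <-> (χ & χ) = 2/5 <-> 2/5 = 1
(φ <-> (χ & χ)) <-> ψ = 1 <-> 4/5 = 4/5
χ -> φ = 2/5 -> 2/5 = 1
(χ -> φ) <-> ψ = 1 <-> 4/5 = 4/5
ψ <-> φ = 4/5 <-> 2/5 = 3/5
(ψ <-> φ) <-> ψ = 3/5 <-> 4/5 = 4/5
χ <-> φ = 2/5 <-> 2/5 = 1
φ <-> χ = 2/5 <-> 2/5 = 1
(χ <-> φ) -> (φ <-> χ) = 1 -> 1 = 1
((ψ <-> φ) <-> ψ) <-> ((χ <-> φ) -> (φ <-> χ)) = 4/5 <-> 1 = 4/5
((χ -> φ) <-> ψ) & (((ψ <-> φ) <-> ψ) <-> ((χ <-> φ) -> (φ <-> χ))) = 4/5 & 4/5 = 4/5
((φ <-> (χ & χ)) <-> ψ) & (((χ -> φ) <-> ψ) & (((ψ <-> φ) <-> ψ) <-> ((χ <-> φ) -> (φ <-> χ)))) = 4/5 & 4/5 = 4/5
(((((φ <-> ψ) <-> φ) <-> (ψ <-> ψ)) -> ((ψ & φ) <-> (ψ <-> ψ))) & ~((((χ & φ) <-> (ψ <-> χ)) <-> (~ψ -> χ)) & ((~ψ & φ) & (φ <-> (χ & φ))))) <-> (((φ <-> (χ & χ)) <-> ψ) & (((χ -> φ) <-> ψ) & (((ψ <-> φ) <-> ψ) <-> ((χ <-> φ) -> (φ <-> χ))))) = 3/5 <-> 4/5 = 4/5

4/5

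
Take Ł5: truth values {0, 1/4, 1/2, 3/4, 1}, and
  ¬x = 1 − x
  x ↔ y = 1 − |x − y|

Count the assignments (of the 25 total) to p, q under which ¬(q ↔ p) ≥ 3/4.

value 1: 2 assignments (counts)
value 3/4: 4 assignments (counts)
value 1/2: 6 assignments
value 1/4: 8 assignments
value 0: 5 assignments
So 6 of the 25 assignments meet the threshold.

6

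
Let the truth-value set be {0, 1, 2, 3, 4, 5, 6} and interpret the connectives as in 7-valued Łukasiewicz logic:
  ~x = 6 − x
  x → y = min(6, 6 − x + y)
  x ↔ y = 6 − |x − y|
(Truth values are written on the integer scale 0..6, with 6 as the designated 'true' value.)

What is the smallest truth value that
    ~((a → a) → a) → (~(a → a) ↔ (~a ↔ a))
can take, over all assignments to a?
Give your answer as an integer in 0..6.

Take a = 3:
a → a = 3 → 3 = 6
(a → a) → a = 6 → 3 = 3
~((a → a) → a) = ~3 = 3
a → a = 3 → 3 = 6
~(a → a) = ~6 = 0
~a = ~3 = 3
~a ↔ a = 3 ↔ 3 = 6
~(a → a) ↔ (~a ↔ a) = 0 ↔ 6 = 0
~((a → a) → a) → (~(a → a) ↔ (~a ↔ a)) = 3 → 0 = 3
No assignment yields a value below 3, so this is the minimum.

3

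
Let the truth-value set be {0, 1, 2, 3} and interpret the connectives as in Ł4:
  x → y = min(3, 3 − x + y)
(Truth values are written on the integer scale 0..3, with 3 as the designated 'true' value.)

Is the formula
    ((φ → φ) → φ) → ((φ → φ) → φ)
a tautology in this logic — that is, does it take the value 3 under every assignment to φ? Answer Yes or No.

Yes

φ = 0 ↦ 3
φ = 1 ↦ 3
φ = 2 ↦ 3
φ = 3 ↦ 3
Every assignment gives a value ≥ 3.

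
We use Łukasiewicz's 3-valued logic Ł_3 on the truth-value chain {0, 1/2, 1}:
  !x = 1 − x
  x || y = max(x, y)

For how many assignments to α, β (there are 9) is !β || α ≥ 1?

α = 0, β = 0 ↦ 1  ≥
α = 0, β = 1/2 ↦ 1/2  <
α = 0, β = 1 ↦ 0  <
α = 1/2, β = 0 ↦ 1  ≥
α = 1/2, β = 1/2 ↦ 1/2  <
α = 1/2, β = 1 ↦ 1/2  <
α = 1, β = 0 ↦ 1  ≥
α = 1, β = 1/2 ↦ 1  ≥
α = 1, β = 1 ↦ 1  ≥
So 5 of the 9 assignments meet the threshold.

5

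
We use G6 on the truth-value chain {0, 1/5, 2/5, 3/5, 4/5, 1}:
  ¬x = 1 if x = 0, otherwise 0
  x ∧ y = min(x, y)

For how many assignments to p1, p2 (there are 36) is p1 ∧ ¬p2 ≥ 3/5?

value 1: 1 assignment (counts)
value 4/5: 1 assignment (counts)
value 3/5: 1 assignment (counts)
value 2/5: 1 assignment
value 1/5: 1 assignment
value 0: 31 assignments
So 3 of the 36 assignments meet the threshold.

3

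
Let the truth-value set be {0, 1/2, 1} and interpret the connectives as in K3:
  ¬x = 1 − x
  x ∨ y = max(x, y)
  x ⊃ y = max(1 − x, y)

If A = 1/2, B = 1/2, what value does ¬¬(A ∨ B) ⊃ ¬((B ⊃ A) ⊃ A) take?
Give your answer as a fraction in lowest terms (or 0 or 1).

A ∨ B = 1/2 ∨ 1/2 = 1/2
¬(A ∨ B) = ¬1/2 = 1/2
¬¬(A ∨ B) = ¬1/2 = 1/2
B ⊃ A = 1/2 ⊃ 1/2 = 1/2
(B ⊃ A) ⊃ A = 1/2 ⊃ 1/2 = 1/2
¬((B ⊃ A) ⊃ A) = ¬1/2 = 1/2
¬¬(A ∨ B) ⊃ ¬((B ⊃ A) ⊃ A) = 1/2 ⊃ 1/2 = 1/2

1/2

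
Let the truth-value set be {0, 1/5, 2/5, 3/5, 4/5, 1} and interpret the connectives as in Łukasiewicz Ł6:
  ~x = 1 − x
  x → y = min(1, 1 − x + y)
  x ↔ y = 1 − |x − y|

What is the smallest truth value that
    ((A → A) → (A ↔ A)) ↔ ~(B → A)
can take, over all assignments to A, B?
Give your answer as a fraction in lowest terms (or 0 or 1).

Take A = 0, B = 0:
A → A = 0 → 0 = 1
A ↔ A = 0 ↔ 0 = 1
(A → A) → (A ↔ A) = 1 → 1 = 1
B → A = 0 → 0 = 1
~(B → A) = ~1 = 0
((A → A) → (A ↔ A)) ↔ ~(B → A) = 1 ↔ 0 = 0
No assignment yields a value below 0, so this is the minimum.

0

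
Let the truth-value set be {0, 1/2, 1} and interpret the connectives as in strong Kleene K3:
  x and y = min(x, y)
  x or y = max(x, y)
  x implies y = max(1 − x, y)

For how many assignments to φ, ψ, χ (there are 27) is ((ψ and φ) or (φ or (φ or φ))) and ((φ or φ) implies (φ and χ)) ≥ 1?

3

value 1: 3 assignments (counts)
value 1/2: 12 assignments
value 0: 12 assignments
So 3 of the 27 assignments meet the threshold.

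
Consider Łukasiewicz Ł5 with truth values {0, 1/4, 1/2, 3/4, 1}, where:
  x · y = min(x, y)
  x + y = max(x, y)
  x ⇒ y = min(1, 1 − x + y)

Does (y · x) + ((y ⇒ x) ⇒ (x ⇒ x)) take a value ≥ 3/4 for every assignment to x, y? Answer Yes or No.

Yes

At x = 1/4, y = 1/4, for instance:
y · x = 1/4 · 1/4 = 1/4
y ⇒ x = 1/4 ⇒ 1/4 = 1
x ⇒ x = 1/4 ⇒ 1/4 = 1
(y ⇒ x) ⇒ (x ⇒ x) = 1 ⇒ 1 = 1
(y · x) + ((y ⇒ x) ⇒ (x ⇒ x)) = 1/4 + 1 = 1
and checking the remaining 24 assignments likewise gives ≥ 3/4 in every case.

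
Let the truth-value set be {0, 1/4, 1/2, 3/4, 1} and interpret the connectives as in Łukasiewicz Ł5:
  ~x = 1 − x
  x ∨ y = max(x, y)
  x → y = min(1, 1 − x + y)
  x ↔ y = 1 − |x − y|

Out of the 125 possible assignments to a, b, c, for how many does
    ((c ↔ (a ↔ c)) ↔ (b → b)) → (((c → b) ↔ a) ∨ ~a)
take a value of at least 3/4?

116

value 1: 108 assignments (counts)
value 3/4: 8 assignments (counts)
value 1/2: 6 assignments
value 1/4: 2 assignments
value 0: 1 assignment
So 116 of the 125 assignments meet the threshold.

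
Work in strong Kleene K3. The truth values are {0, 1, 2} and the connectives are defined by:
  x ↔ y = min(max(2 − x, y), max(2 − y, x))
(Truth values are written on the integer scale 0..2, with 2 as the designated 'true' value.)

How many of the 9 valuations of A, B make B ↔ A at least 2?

2

A = 0, B = 0 ↦ 2  ≥
A = 0, B = 1 ↦ 1  <
A = 0, B = 2 ↦ 0  <
A = 1, B = 0 ↦ 1  <
A = 1, B = 1 ↦ 1  <
A = 1, B = 2 ↦ 1  <
A = 2, B = 0 ↦ 0  <
A = 2, B = 1 ↦ 1  <
A = 2, B = 2 ↦ 2  ≥
So 2 of the 9 assignments meet the threshold.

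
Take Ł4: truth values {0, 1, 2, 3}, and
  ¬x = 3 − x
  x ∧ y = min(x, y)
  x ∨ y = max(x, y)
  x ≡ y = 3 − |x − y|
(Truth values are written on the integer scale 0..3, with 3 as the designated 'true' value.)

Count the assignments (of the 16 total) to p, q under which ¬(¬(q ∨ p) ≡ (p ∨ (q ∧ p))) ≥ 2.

p = 0, q = 0 ↦ 3  ≥
p = 0, q = 1 ↦ 2  ≥
p = 0, q = 2 ↦ 1  <
p = 0, q = 3 ↦ 0  <
p = 1, q = 0 ↦ 1  <
p = 1, q = 1 ↦ 1  <
p = 1, q = 2 ↦ 0  <
p = 1, q = 3 ↦ 1  <
p = 2, q = 0 ↦ 1  <
p = 2, q = 1 ↦ 1  <
p = 2, q = 2 ↦ 1  <
p = 2, q = 3 ↦ 2  ≥
p = 3, q = 0 ↦ 3  ≥
p = 3, q = 1 ↦ 3  ≥
p = 3, q = 2 ↦ 3  ≥
p = 3, q = 3 ↦ 3  ≥
So 7 of the 16 assignments meet the threshold.

7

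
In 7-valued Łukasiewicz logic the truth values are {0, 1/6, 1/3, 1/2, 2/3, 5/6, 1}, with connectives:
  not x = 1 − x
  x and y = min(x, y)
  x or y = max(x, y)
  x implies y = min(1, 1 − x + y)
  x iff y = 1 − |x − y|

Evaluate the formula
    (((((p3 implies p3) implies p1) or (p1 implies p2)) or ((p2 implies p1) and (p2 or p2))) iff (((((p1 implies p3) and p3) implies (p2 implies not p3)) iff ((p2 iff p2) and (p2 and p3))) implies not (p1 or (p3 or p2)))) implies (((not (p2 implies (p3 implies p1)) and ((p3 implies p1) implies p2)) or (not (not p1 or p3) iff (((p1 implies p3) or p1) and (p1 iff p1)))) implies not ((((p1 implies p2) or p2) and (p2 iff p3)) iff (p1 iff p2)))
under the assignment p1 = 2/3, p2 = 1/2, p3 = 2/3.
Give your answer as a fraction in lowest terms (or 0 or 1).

2/3

p3 implies p3 = 2/3 implies 2/3 = 1
(p3 implies p3) implies p1 = 1 implies 2/3 = 2/3
p1 implies p2 = 2/3 implies 1/2 = 5/6
((p3 implies p3) implies p1) or (p1 implies p2) = 2/3 or 5/6 = 5/6
p2 implies p1 = 1/2 implies 2/3 = 1
p2 or p2 = 1/2 or 1/2 = 1/2
(p2 implies p1) and (p2 or p2) = 1 and 1/2 = 1/2
(((p3 implies p3) implies p1) or (p1 implies p2)) or ((p2 implies p1) and (p2 or p2)) = 5/6 or 1/2 = 5/6
p1 implies p3 = 2/3 implies 2/3 = 1
(p1 implies p3) and p3 = 1 and 2/3 = 2/3
not p3 = not 2/3 = 1/3
p2 implies not p3 = 1/2 implies 1/3 = 5/6
((p1 implies p3) and p3) implies (p2 implies not p3) = 2/3 implies 5/6 = 1
p2 iff p2 = 1/2 iff 1/2 = 1
p2 and p3 = 1/2 and 2/3 = 1/2
(p2 iff p2) and (p2 and p3) = 1 and 1/2 = 1/2
(((p1 implies p3) and p3) implies (p2 implies not p3)) iff ((p2 iff p2) and (p2 and p3)) = 1 iff 1/2 = 1/2
p3 or p2 = 2/3 or 1/2 = 2/3
p1 or (p3 or p2) = 2/3 or 2/3 = 2/3
not (p1 or (p3 or p2)) = not 2/3 = 1/3
((((p1 implies p3) and p3) implies (p2 implies not p3)) iff ((p2 iff p2) and (p2 and p3))) implies not (p1 or (p3 or p2)) = 1/2 implies 1/3 = 5/6
((((p3 implies p3) implies p1) or (p1 implies p2)) or ((p2 implies p1) and (p2 or p2))) iff (((((p1 implies p3) and p3) implies (p2 implies not p3)) iff ((p2 iff p2) and (p2 and p3))) implies not (p1 or (p3 or p2))) = 5/6 iff 5/6 = 1
p3 implies p1 = 2/3 implies 2/3 = 1
p2 implies (p3 implies p1) = 1/2 implies 1 = 1
not (p2 implies (p3 implies p1)) = not 1 = 0
p3 implies p1 = 2/3 implies 2/3 = 1
(p3 implies p1) implies p2 = 1 implies 1/2 = 1/2
not (p2 implies (p3 implies p1)) and ((p3 implies p1) implies p2) = 0 and 1/2 = 0
not p1 = not 2/3 = 1/3
not p1 or p3 = 1/3 or 2/3 = 2/3
not (not p1 or p3) = not 2/3 = 1/3
p1 implies p3 = 2/3 implies 2/3 = 1
(p1 implies p3) or p1 = 1 or 2/3 = 1
p1 iff p1 = 2/3 iff 2/3 = 1
((p1 implies p3) or p1) and (p1 iff p1) = 1 and 1 = 1
not (not p1 or p3) iff (((p1 implies p3) or p1) and (p1 iff p1)) = 1/3 iff 1 = 1/3
(not (p2 implies (p3 implies p1)) and ((p3 implies p1) implies p2)) or (not (not p1 or p3) iff (((p1 implies p3) or p1) and (p1 iff p1))) = 0 or 1/3 = 1/3
p1 implies p2 = 2/3 implies 1/2 = 5/6
(p1 implies p2) or p2 = 5/6 or 1/2 = 5/6
p2 iff p3 = 1/2 iff 2/3 = 5/6
((p1 implies p2) or p2) and (p2 iff p3) = 5/6 and 5/6 = 5/6
p1 iff p2 = 2/3 iff 1/2 = 5/6
(((p1 implies p2) or p2) and (p2 iff p3)) iff (p1 iff p2) = 5/6 iff 5/6 = 1
not ((((p1 implies p2) or p2) and (p2 iff p3)) iff (p1 iff p2)) = not 1 = 0
((not (p2 implies (p3 implies p1)) and ((p3 implies p1) implies p2)) or (not (not p1 or p3) iff (((p1 implies p3) or p1) and (p1 iff p1)))) implies not ((((p1 implies p2) or p2) and (p2 iff p3)) iff (p1 iff p2)) = 1/3 implies 0 = 2/3
(((((p3 implies p3) implies p1) or (p1 implies p2)) or ((p2 implies p1) and (p2 or p2))) iff (((((p1 implies p3) and p3) implies (p2 implies not p3)) iff ((p2 iff p2) and (p2 and p3))) implies not (p1 or (p3 or p2)))) implies (((not (p2 implies (p3 implies p1)) and ((p3 implies p1) implies p2)) or (not (not p1 or p3) iff (((p1 implies p3) or p1) and (p1 iff p1)))) implies not ((((p1 implies p2) or p2) and (p2 iff p3)) iff (p1 iff p2))) = 1 implies 2/3 = 2/3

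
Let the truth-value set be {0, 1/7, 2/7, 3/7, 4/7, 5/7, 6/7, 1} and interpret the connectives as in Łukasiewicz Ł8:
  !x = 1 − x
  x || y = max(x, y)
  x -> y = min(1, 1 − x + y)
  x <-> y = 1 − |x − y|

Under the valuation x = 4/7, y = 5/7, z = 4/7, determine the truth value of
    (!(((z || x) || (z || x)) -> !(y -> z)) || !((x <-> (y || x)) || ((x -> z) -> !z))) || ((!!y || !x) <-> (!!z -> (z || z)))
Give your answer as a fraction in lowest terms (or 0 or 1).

5/7

z || x = 4/7 || 4/7 = 4/7
z || x = 4/7 || 4/7 = 4/7
(z || x) || (z || x) = 4/7 || 4/7 = 4/7
y -> z = 5/7 -> 4/7 = 6/7
!(y -> z) = !6/7 = 1/7
((z || x) || (z || x)) -> !(y -> z) = 4/7 -> 1/7 = 4/7
!(((z || x) || (z || x)) -> !(y -> z)) = !4/7 = 3/7
y || x = 5/7 || 4/7 = 5/7
x <-> (y || x) = 4/7 <-> 5/7 = 6/7
x -> z = 4/7 -> 4/7 = 1
!z = !4/7 = 3/7
(x -> z) -> !z = 1 -> 3/7 = 3/7
(x <-> (y || x)) || ((x -> z) -> !z) = 6/7 || 3/7 = 6/7
!((x <-> (y || x)) || ((x -> z) -> !z)) = !6/7 = 1/7
!(((z || x) || (z || x)) -> !(y -> z)) || !((x <-> (y || x)) || ((x -> z) -> !z)) = 3/7 || 1/7 = 3/7
!y = !5/7 = 2/7
!!y = !2/7 = 5/7
!x = !4/7 = 3/7
!!y || !x = 5/7 || 3/7 = 5/7
!z = !4/7 = 3/7
!!z = !3/7 = 4/7
z || z = 4/7 || 4/7 = 4/7
!!z -> (z || z) = 4/7 -> 4/7 = 1
(!!y || !x) <-> (!!z -> (z || z)) = 5/7 <-> 1 = 5/7
(!(((z || x) || (z || x)) -> !(y -> z)) || !((x <-> (y || x)) || ((x -> z) -> !z))) || ((!!y || !x) <-> (!!z -> (z || z))) = 3/7 || 5/7 = 5/7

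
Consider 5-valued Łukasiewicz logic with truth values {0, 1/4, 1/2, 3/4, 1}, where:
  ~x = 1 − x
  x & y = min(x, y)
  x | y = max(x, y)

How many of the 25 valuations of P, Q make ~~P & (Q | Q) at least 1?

1

value 1: 1 assignment (counts)
value 3/4: 3 assignments
value 1/2: 5 assignments
value 1/4: 7 assignments
value 0: 9 assignments
So 1 of the 25 assignments meets the threshold.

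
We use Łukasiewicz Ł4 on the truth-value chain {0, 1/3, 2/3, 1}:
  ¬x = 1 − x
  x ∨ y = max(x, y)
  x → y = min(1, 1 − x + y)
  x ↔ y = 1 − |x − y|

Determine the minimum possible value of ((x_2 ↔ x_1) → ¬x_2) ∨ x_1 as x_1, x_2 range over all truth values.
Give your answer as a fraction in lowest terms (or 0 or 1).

Take x_1 = 1/3, x_2 = 1/3:
x_2 ↔ x_1 = 1/3 ↔ 1/3 = 1
¬x_2 = ¬1/3 = 2/3
(x_2 ↔ x_1) → ¬x_2 = 1 → 2/3 = 2/3
((x_2 ↔ x_1) → ¬x_2) ∨ x_1 = 2/3 ∨ 1/3 = 2/3
No assignment yields a value below 2/3, so this is the minimum.

2/3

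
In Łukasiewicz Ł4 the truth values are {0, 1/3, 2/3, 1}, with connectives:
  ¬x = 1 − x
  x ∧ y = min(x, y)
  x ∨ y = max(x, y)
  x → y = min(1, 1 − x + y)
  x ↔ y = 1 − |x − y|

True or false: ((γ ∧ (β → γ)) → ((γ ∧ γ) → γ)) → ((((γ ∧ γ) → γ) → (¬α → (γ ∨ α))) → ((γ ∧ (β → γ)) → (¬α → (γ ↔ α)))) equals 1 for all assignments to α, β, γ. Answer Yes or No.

No

Counterexample: take α = 0, β = 0, γ = 1.
β → γ = 0 → 1 = 1
γ ∧ (β → γ) = 1 ∧ 1 = 1
γ ∧ γ = 1 ∧ 1 = 1
(γ ∧ γ) → γ = 1 → 1 = 1
(γ ∧ (β → γ)) → ((γ ∧ γ) → γ) = 1 → 1 = 1
γ ∧ γ = 1 ∧ 1 = 1
(γ ∧ γ) → γ = 1 → 1 = 1
¬α = ¬0 = 1
γ ∨ α = 1 ∨ 0 = 1
¬α → (γ ∨ α) = 1 → 1 = 1
((γ ∧ γ) → γ) → (¬α → (γ ∨ α)) = 1 → 1 = 1
β → γ = 0 → 1 = 1
γ ∧ (β → γ) = 1 ∧ 1 = 1
¬α = ¬0 = 1
γ ↔ α = 1 ↔ 0 = 0
¬α → (γ ↔ α) = 1 → 0 = 0
(γ ∧ (β → γ)) → (¬α → (γ ↔ α)) = 1 → 0 = 0
(((γ ∧ γ) → γ) → (¬α → (γ ∨ α))) → ((γ ∧ (β → γ)) → (¬α → (γ ↔ α))) = 1 → 0 = 0
((γ ∧ (β → γ)) → ((γ ∧ γ) → γ)) → ((((γ ∧ γ) → γ) → (¬α → (γ ∨ α))) → ((γ ∧ (β → γ)) → (¬α → (γ ↔ α)))) = 1 → 0 = 0
This gives 0 ≠ 1.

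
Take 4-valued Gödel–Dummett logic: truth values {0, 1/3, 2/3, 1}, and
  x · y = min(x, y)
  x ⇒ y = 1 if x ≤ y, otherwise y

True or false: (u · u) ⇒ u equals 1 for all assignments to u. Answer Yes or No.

u = 0 ↦ 1
u = 1/3 ↦ 1
u = 2/3 ↦ 1
u = 1 ↦ 1
Every assignment gives a value ≥ 1.

Yes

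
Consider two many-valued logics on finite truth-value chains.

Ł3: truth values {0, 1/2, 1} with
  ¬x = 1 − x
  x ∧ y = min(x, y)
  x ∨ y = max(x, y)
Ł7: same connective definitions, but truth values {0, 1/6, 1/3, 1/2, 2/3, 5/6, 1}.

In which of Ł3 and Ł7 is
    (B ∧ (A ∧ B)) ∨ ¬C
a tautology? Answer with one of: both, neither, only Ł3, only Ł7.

In Ł3: at A = 0, B = 0, C = 1/2 the value is 1/2 — not a tautology.
In Ł7: at A = 0, B = 0, C = 1/6 the value is 5/6 — not a tautology.

neither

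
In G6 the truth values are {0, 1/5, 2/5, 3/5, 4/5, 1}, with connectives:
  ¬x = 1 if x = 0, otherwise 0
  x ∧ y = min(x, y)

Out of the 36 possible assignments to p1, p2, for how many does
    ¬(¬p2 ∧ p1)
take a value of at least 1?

value 1: 31 assignments (counts)
value 0: 5 assignments
So 31 of the 36 assignments meet the threshold.

31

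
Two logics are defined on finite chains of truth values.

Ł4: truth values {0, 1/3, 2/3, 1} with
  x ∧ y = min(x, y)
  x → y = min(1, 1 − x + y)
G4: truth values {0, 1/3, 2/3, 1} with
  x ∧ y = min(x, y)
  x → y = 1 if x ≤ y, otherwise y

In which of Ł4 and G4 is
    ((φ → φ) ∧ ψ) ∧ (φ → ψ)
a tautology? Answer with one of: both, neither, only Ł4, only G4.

In Ł4: at φ = 0, ψ = 0 the value is 0 — not a tautology.
In G4: at φ = 0, ψ = 0 the value is 0 — not a tautology.

neither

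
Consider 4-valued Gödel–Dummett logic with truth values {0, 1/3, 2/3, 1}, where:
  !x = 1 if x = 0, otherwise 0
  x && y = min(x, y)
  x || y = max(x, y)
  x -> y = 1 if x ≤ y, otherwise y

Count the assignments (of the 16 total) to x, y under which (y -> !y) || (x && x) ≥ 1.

7

x = 0, y = 0 ↦ 1  ≥
x = 0, y = 1/3 ↦ 0  <
x = 0, y = 2/3 ↦ 0  <
x = 0, y = 1 ↦ 0  <
x = 1/3, y = 0 ↦ 1  ≥
x = 1/3, y = 1/3 ↦ 1/3  <
x = 1/3, y = 2/3 ↦ 1/3  <
x = 1/3, y = 1 ↦ 1/3  <
x = 2/3, y = 0 ↦ 1  ≥
x = 2/3, y = 1/3 ↦ 2/3  <
x = 2/3, y = 2/3 ↦ 2/3  <
x = 2/3, y = 1 ↦ 2/3  <
x = 1, y = 0 ↦ 1  ≥
x = 1, y = 1/3 ↦ 1  ≥
x = 1, y = 2/3 ↦ 1  ≥
x = 1, y = 1 ↦ 1  ≥
So 7 of the 16 assignments meet the threshold.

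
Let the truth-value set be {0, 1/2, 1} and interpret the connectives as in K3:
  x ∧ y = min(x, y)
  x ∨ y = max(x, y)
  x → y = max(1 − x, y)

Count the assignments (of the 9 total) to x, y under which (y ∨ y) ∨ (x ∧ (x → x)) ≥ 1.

5

x = 0, y = 0 ↦ 0  <
x = 0, y = 1/2 ↦ 1/2  <
x = 0, y = 1 ↦ 1  ≥
x = 1/2, y = 0 ↦ 1/2  <
x = 1/2, y = 1/2 ↦ 1/2  <
x = 1/2, y = 1 ↦ 1  ≥
x = 1, y = 0 ↦ 1  ≥
x = 1, y = 1/2 ↦ 1  ≥
x = 1, y = 1 ↦ 1  ≥
So 5 of the 9 assignments meet the threshold.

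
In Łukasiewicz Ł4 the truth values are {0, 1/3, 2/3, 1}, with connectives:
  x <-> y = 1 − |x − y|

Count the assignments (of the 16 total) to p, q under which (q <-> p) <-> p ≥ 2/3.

11

p = 0, q = 0 ↦ 0  <
p = 0, q = 1/3 ↦ 1/3  <
p = 0, q = 2/3 ↦ 2/3  ≥
p = 0, q = 1 ↦ 1  ≥
p = 1/3, q = 0 ↦ 2/3  ≥
p = 1/3, q = 1/3 ↦ 1/3  <
p = 1/3, q = 2/3 ↦ 2/3  ≥
p = 1/3, q = 1 ↦ 1  ≥
p = 2/3, q = 0 ↦ 2/3  ≥
p = 2/3, q = 1/3 ↦ 1  ≥
p = 2/3, q = 2/3 ↦ 2/3  ≥
p = 2/3, q = 1 ↦ 1  ≥
p = 1, q = 0 ↦ 0  <
p = 1, q = 1/3 ↦ 1/3  <
p = 1, q = 2/3 ↦ 2/3  ≥
p = 1, q = 1 ↦ 1  ≥
So 11 of the 16 assignments meet the threshold.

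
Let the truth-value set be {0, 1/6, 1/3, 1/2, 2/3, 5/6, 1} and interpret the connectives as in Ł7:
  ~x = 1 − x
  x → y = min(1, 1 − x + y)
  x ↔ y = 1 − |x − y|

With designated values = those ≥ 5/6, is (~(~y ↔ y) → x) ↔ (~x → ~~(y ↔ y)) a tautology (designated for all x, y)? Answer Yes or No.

Counterexample: take x = 0, y = 0.
~y = ~0 = 1
~y ↔ y = 1 ↔ 0 = 0
~(~y ↔ y) = ~0 = 1
~(~y ↔ y) → x = 1 → 0 = 0
~x = ~0 = 1
y ↔ y = 0 ↔ 0 = 1
~(y ↔ y) = ~1 = 0
~~(y ↔ y) = ~0 = 1
~x → ~~(y ↔ y) = 1 → 1 = 1
(~(~y ↔ y) → x) ↔ (~x → ~~(y ↔ y)) = 0 ↔ 1 = 0
This gives 0, which is below 5/6.

No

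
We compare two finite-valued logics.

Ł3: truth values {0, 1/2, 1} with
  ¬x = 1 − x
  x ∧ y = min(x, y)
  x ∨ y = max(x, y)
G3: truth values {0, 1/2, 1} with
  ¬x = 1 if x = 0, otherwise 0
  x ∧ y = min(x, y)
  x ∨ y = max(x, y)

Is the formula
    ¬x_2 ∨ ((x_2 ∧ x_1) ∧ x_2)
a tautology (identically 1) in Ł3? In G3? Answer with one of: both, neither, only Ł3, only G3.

In Ł3: at x_1 = 0, x_2 = 1/2 the value is 1/2 — not a tautology.
In G3: at x_1 = 0, x_2 = 1/2 the value is 0 — not a tautology.

neither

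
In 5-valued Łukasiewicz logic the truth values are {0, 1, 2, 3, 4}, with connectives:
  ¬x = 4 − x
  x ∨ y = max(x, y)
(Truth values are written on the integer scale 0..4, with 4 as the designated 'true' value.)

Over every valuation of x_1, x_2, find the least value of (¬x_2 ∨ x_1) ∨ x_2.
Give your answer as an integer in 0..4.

Take x_1 = 0, x_2 = 2:
¬x_2 = ¬2 = 2
¬x_2 ∨ x_1 = 2 ∨ 0 = 2
(¬x_2 ∨ x_1) ∨ x_2 = 2 ∨ 2 = 2
No assignment yields a value below 2, so this is the minimum.

2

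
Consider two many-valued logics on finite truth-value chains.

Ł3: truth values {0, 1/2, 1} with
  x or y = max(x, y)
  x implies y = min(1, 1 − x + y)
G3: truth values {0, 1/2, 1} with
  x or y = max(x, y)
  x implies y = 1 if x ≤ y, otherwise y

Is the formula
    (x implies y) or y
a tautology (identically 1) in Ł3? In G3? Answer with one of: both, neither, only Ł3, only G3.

In Ł3: at x = 1/2, y = 0 the value is 1/2 — not a tautology.
In G3: at x = 1/2, y = 0 the value is 0 — not a tautology.

neither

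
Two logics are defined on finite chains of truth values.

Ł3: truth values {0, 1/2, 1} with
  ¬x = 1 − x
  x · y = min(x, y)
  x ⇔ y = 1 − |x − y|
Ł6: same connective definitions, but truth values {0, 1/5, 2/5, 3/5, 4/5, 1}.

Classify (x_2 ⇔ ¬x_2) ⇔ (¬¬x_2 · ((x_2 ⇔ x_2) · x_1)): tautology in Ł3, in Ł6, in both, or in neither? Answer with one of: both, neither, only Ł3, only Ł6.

In Ł3: at x_1 = 0, x_2 = 1/2 the value is 0 — not a tautology.
In Ł6: at x_1 = 0, x_2 = 1/5 the value is 3/5 — not a tautology.

neither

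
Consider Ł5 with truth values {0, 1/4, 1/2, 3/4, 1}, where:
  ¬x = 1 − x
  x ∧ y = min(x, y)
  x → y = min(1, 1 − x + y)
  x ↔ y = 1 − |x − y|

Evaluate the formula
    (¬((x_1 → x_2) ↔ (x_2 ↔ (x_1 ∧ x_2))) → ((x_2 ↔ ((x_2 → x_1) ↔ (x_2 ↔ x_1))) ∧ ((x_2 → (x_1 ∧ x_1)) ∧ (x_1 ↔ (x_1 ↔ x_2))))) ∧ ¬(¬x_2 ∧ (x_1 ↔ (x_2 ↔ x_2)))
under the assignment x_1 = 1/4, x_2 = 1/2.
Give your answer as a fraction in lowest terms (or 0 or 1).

3/4

x_1 → x_2 = 1/4 → 1/2 = 1
x_1 ∧ x_2 = 1/4 ∧ 1/2 = 1/4
x_2 ↔ (x_1 ∧ x_2) = 1/2 ↔ 1/4 = 3/4
(x_1 → x_2) ↔ (x_2 ↔ (x_1 ∧ x_2)) = 1 ↔ 3/4 = 3/4
¬((x_1 → x_2) ↔ (x_2 ↔ (x_1 ∧ x_2))) = ¬3/4 = 1/4
x_2 → x_1 = 1/2 → 1/4 = 3/4
x_2 ↔ x_1 = 1/2 ↔ 1/4 = 3/4
(x_2 → x_1) ↔ (x_2 ↔ x_1) = 3/4 ↔ 3/4 = 1
x_2 ↔ ((x_2 → x_1) ↔ (x_2 ↔ x_1)) = 1/2 ↔ 1 = 1/2
x_1 ∧ x_1 = 1/4 ∧ 1/4 = 1/4
x_2 → (x_1 ∧ x_1) = 1/2 → 1/4 = 3/4
x_1 ↔ x_2 = 1/4 ↔ 1/2 = 3/4
x_1 ↔ (x_1 ↔ x_2) = 1/4 ↔ 3/4 = 1/2
(x_2 → (x_1 ∧ x_1)) ∧ (x_1 ↔ (x_1 ↔ x_2)) = 3/4 ∧ 1/2 = 1/2
(x_2 ↔ ((x_2 → x_1) ↔ (x_2 ↔ x_1))) ∧ ((x_2 → (x_1 ∧ x_1)) ∧ (x_1 ↔ (x_1 ↔ x_2))) = 1/2 ∧ 1/2 = 1/2
¬((x_1 → x_2) ↔ (x_2 ↔ (x_1 ∧ x_2))) → ((x_2 ↔ ((x_2 → x_1) ↔ (x_2 ↔ x_1))) ∧ ((x_2 → (x_1 ∧ x_1)) ∧ (x_1 ↔ (x_1 ↔ x_2)))) = 1/4 → 1/2 = 1
¬x_2 = ¬1/2 = 1/2
x_2 ↔ x_2 = 1/2 ↔ 1/2 = 1
x_1 ↔ (x_2 ↔ x_2) = 1/4 ↔ 1 = 1/4
¬x_2 ∧ (x_1 ↔ (x_2 ↔ x_2)) = 1/2 ∧ 1/4 = 1/4
¬(¬x_2 ∧ (x_1 ↔ (x_2 ↔ x_2))) = ¬1/4 = 3/4
(¬((x_1 → x_2) ↔ (x_2 ↔ (x_1 ∧ x_2))) → ((x_2 ↔ ((x_2 → x_1) ↔ (x_2 ↔ x_1))) ∧ ((x_2 → (x_1 ∧ x_1)) ∧ (x_1 ↔ (x_1 ↔ x_2))))) ∧ ¬(¬x_2 ∧ (x_1 ↔ (x_2 ↔ x_2))) = 1 ∧ 3/4 = 3/4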